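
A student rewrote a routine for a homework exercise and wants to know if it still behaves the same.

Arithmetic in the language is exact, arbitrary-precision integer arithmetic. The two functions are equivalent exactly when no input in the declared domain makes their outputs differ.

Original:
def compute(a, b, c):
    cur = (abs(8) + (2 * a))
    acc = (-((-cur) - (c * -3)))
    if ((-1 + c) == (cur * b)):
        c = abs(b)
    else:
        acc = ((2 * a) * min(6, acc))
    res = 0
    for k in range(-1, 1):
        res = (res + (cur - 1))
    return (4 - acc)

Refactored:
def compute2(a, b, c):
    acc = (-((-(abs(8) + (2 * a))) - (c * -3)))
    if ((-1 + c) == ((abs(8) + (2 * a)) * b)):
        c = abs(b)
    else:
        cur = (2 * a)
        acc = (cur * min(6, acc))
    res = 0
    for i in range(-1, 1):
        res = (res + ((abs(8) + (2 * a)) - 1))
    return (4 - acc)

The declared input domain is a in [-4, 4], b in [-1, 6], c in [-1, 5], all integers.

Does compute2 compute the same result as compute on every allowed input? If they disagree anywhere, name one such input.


The two versions differ — the changes include min/max/abs usage differs; constant usage differs; local variable names differ; arithmetic usage differs.
Tracing a=3, b=-1, c=2: compute: cur becomes 14; next acc becomes 8; next ((-1 + c) == (cur * b)) evaluates to false; next acc becomes 36; next res becomes 0; next at k=-1:; next res becomes 13; next at k=0:; next res becomes 26; next final value -32 | compute2: acc becomes 8; next ((-1 + c) == ((abs(8) + (2 * a)) * b)) evaluates to false; next cur becomes 6; next acc becomes 36; next res becomes 0; next at i=-1:; next res becomes 13; next at i=0:; next res becomes 26; next final value -32 — matching result -32.
An exhaustive pass over the 504 declared inputs shows identical outputs.
verdict: equivalent


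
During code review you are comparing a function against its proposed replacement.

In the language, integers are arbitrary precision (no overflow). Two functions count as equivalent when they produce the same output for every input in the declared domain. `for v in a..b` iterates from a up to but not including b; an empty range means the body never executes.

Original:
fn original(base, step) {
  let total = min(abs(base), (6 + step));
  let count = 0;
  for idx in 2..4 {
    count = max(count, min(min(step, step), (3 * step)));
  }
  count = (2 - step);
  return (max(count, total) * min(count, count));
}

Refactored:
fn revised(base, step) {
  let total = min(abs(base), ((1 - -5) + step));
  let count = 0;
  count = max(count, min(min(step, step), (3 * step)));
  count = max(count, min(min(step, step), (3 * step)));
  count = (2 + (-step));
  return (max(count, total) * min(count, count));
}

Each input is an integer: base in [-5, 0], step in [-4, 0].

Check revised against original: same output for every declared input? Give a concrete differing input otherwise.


The two are interchangeable: local variable names differ, and min/max/abs usage differs, and constant usage differs, and arithmetic usage differs, and loop structure differs, and every declared input agrees.
As a probe, take base=0, step=-4: original runs total=0, then count=0, then (idx=2), then count=0, then (idx=3), then count=0, then count=6, then returns 36; revised runs total=0, then count=0, then count=0, then count=0, then count=6, then returns 36; both end at 36.
An exhaustive pass over the 30 declared inputs shows identical outputs.
verdict: equivalent


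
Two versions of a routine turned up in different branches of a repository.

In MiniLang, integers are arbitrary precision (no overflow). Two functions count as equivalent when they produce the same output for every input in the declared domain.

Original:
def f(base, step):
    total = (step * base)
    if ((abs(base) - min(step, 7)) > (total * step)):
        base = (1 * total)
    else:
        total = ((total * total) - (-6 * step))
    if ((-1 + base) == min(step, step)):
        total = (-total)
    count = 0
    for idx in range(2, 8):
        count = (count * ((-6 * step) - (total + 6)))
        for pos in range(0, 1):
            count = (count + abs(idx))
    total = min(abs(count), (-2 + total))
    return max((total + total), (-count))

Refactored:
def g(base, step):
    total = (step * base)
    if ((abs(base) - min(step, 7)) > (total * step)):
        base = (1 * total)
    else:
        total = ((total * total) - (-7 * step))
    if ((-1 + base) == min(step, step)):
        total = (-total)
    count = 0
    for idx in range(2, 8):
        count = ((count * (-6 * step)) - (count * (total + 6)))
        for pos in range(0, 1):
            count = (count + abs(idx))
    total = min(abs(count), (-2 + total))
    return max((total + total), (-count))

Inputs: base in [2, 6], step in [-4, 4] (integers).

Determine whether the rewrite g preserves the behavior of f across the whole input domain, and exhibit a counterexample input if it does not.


Run the pair on base=2, step=-4.
f: total := -8 | ((abs(base) - min(step, 7)) > (total * step)): false | total := 40 | ((-1 + base) == min(step, step)): false | count := 0 | iter idx=2: | count := 0 | iter pos=0: | count := 2 | iter idx=3: | count := -44 | iter pos=0: | count := -41 | iter idx=4: | count := 902 | iter pos=0: | count := 906 | iter idx=5: | count := -19932 | iter pos=0: | count := -19927 | iter idx=6: | count := 438394 | iter pos=0: | count := 438400 | iter idx=7: | count := -9644800 | iter pos=0: | count := -9644793 | total := 38 | result 9644793
g: total := -8 | ((abs(base) - min(step, 7)) > (total * step)): false | total := 36 | ((-1 + base) == min(step, step)): false | count := 0 | iter idx=2: | count := 0 | iter pos=0: | count := 2 | iter idx=3: | count := -36 | iter pos=0: | count := -33 | iter idx=4: | count := 594 | iter pos=0: | count := 598 | iter idx=5: | count := -10764 | iter pos=0: | count := -10759 | iter idx=6: | count := 193662 | iter pos=0: | count := 193668 | iter idx=7: | count := -3486024 | iter pos=0: | count := -3486017 | total := 34 | result 3486017
9644793 != 3486017, so the rewrite changes behavior.
verdict: not equivalent; witness: base=2, step=-4


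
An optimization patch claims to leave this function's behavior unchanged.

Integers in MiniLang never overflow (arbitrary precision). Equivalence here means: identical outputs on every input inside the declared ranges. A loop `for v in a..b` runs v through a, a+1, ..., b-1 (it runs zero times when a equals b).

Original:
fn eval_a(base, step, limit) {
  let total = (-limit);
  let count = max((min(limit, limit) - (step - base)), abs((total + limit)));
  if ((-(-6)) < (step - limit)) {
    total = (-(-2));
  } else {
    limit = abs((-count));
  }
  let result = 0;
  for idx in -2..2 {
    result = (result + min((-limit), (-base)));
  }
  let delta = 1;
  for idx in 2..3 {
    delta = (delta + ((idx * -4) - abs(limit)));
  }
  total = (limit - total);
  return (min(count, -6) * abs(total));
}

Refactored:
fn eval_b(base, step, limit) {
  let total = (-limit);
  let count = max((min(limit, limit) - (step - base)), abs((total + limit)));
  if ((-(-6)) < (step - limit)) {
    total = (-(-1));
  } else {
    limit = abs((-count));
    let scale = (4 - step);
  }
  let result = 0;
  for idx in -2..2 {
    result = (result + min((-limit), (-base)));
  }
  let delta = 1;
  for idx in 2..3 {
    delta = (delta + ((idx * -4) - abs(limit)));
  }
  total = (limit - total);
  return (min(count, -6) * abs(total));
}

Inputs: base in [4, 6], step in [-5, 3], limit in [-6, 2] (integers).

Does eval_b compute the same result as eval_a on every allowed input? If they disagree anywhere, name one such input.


On input base=4, step=1, limit=-6, eval_a returns -48 while eval_b returns -42.
verdict: not equivalent; witness: base=4, step=1, limit=-6


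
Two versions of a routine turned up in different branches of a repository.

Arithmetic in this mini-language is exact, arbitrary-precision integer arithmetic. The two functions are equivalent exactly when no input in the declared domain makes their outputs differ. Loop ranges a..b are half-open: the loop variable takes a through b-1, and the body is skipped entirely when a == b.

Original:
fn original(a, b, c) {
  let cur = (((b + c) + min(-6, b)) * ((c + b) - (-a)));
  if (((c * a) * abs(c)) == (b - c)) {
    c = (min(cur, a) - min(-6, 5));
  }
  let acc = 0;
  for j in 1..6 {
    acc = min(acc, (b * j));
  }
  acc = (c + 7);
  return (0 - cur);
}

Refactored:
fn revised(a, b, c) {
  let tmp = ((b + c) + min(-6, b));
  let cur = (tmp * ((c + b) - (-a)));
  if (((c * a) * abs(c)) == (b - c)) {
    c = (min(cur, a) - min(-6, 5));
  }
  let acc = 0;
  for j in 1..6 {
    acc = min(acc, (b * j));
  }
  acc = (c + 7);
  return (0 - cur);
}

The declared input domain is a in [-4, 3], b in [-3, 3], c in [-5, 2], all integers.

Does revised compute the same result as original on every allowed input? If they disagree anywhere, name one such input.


Side by side, the visible changes include: statement counts differ; and local variable names differ.
As a probe, take a=1, b=0, c=1: original runs cur=-10, then (((c * a) * abs(c)) == (b - c)) is false, then acc=0, then (j=1), then acc=0, then (j=2), then acc=0, then (j=3), then acc=0, then (j=4), then acc=0, then (j=5), then acc=0, then acc=8, then returns 10; revised runs tmp=-5, then cur=-10, then (((c * a) * abs(c)) == (b - c)) is false, then acc=0, then (j=1), then acc=0, then (j=2), then acc=0, then (j=3), then acc=0, then (j=4), then acc=0, then (j=5), then acc=0, then acc=8, then returns 10; both end at 10.
Across all 448 domain points the two functions coincide.
verdict: equivalent


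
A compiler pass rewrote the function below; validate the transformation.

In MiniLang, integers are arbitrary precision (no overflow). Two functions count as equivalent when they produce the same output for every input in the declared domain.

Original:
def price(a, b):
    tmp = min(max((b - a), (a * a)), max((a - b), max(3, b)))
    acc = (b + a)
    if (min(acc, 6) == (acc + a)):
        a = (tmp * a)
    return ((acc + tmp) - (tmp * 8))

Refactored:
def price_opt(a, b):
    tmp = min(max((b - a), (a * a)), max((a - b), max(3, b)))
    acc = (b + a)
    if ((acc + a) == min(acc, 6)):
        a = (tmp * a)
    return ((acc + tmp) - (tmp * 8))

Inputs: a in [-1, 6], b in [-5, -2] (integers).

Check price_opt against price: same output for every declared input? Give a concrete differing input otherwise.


Equivalent — the differences include same computation, different form, yet no declared input distinguishes the two.
One worked example (a=5, b=-3) — price: tmp becomes 8; next acc becomes 2; next (min(acc, 6) == (acc + a)) evaluates to false; next final value -54; price_opt: tmp becomes 8; next acc becomes 2; next ((acc + a) == min(acc, 6)) evaluates to false; next final value -54; agreement on -54.
An exhaustive pass over the 32 declared inputs shows identical outputs.
verdict: equivalent


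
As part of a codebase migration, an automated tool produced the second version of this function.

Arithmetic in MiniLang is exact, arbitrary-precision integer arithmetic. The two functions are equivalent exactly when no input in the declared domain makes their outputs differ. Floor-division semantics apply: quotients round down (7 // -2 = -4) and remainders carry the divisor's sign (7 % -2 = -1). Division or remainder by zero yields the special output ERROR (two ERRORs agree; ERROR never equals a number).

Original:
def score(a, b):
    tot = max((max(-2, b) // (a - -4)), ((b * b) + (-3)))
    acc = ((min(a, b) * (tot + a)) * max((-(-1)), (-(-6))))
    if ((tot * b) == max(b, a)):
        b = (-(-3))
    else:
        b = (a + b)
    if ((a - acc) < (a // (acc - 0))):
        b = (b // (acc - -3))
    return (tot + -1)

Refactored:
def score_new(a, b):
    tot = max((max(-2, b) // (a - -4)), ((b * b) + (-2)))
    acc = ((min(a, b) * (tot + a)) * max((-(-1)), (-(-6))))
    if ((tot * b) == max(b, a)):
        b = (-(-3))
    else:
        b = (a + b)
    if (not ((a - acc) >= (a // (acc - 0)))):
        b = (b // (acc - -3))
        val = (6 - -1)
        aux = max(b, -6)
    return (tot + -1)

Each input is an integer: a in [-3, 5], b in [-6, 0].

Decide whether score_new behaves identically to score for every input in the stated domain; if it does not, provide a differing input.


Not equivalent: a=-3, b=-6 separates them (32 vs 33).
score: tot := 33 | acc := -1080 | ((tot * b) == max(b, a)): false | b := -9 | ((a - acc) < (a // (acc - 0))): false | result 32
score_new: tot := 34 | acc := -1116 | ((tot * b) == max(b, a)): false | b := -9 | (not ((a - acc) >= (a // (acc - 0)))): false | result 33
verdict: not equivalent; witness: a=-3, b=-6


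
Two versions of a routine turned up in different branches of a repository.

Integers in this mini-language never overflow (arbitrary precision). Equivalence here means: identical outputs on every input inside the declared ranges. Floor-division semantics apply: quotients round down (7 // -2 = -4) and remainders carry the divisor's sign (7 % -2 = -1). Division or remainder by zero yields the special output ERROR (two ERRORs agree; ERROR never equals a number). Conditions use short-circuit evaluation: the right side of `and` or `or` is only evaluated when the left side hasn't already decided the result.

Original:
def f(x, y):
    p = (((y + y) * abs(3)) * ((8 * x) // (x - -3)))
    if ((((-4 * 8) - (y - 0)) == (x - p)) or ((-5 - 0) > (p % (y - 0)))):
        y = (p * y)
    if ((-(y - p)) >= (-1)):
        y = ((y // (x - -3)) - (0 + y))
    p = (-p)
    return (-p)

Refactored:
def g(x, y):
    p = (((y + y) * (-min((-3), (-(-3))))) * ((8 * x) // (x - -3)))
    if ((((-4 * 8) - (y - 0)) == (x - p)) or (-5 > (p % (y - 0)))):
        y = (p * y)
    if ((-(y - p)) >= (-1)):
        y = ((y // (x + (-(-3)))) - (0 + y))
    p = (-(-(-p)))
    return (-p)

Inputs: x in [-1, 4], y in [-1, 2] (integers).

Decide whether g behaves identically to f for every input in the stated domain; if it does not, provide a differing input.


This is a faithful refactor — arithmetic usage differs; and constant usage differs; and min/max/abs usage differs, but the computed results match everywhere.
Tracing x=1, y=0: f: p = 0; division by zero -> ERROR | g: p = 0; division by zero -> ERROR — matching result ERROR.
Sweeping the whole domain (24 inputs) finds no disagreement.
verdict: equivalent


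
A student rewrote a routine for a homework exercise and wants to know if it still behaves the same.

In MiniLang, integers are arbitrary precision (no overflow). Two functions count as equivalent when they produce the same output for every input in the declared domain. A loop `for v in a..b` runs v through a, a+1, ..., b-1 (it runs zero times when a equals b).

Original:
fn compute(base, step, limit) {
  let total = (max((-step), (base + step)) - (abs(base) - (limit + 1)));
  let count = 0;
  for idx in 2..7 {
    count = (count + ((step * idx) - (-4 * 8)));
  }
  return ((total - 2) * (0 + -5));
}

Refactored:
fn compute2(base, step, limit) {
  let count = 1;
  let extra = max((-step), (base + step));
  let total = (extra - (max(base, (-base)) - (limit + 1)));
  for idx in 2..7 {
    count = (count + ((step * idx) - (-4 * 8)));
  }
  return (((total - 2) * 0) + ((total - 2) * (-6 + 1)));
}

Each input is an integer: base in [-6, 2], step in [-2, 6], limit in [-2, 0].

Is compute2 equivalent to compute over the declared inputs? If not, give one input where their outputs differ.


The edit looks behavioral (`0` became `1`), but over these ranges it never changes the outcome; all 243 inputs agree.
verdict: equivalent


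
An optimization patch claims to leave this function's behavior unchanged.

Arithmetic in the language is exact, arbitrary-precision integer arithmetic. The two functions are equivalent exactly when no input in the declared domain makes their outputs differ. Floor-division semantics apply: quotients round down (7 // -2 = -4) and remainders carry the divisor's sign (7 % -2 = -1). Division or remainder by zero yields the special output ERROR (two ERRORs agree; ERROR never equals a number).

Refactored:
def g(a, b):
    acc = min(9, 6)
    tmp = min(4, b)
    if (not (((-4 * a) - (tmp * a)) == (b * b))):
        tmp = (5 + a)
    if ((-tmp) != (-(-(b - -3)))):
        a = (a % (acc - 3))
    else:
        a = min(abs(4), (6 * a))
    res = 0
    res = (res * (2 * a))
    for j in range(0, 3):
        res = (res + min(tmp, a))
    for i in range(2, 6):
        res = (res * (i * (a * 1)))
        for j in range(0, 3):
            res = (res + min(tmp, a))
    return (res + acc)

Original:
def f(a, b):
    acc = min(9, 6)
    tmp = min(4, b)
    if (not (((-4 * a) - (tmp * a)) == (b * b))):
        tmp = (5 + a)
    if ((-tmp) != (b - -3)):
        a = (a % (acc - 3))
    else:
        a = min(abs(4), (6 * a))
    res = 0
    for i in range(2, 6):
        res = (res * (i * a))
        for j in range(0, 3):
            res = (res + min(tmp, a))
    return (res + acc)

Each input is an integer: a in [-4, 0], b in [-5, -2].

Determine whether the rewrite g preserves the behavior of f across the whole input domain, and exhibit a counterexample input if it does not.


Not equivalent: a=-4, b=-5 separates them (1719 vs 7479).
f: acc becomes 6; next tmp becomes -5; next (not (((-4 * a) - (tmp * a)) == (b * b))) evaluates to true; next tmp becomes 1; next ((-tmp) != (b - -3)) evaluates to true; next a becomes 2; next res becomes 0; next at i=2:; next res becomes 0; next at j=0:; next res becomes 1; next at j=1:; next res becomes 2; next at j=2:; next res becomes 3; next at i=3:; next res becomes 18; next at j=0:; next res becomes 19; next at j=1:; next res becomes 20; next at j=2:; next res becomes 21; next at i=4:; next res becomes 168; next at j=0:; next res becomes 169; next at j=1:; next res becomes 170; next at j=2:; next res becomes 171; next at i=5:; next res becomes 1710; next at j=0:; next res becomes 1711; next at j=1:; next res becomes 1712; next at j=2:; next res becomes 1713; next final value 1719
g: acc becomes 6; next tmp becomes -5; next (not (((-4 * a) - (tmp * a)) == (b * b))) evaluates to true; next tmp becomes 1; next ((-tmp) != (-(-(b - -3)))) evaluates to true; next a becomes 2; next res becomes 0; next res becomes 0; next at j=0:; next res becomes 1; next at j=1:; next res becomes 2; next at j=2:; next res becomes 3; next at i=2:; next res becomes 12; next at j=0:; next res becomes 13; next at j=1:; next res becomes 14; next at j=2:; next res becomes 15; next at i=3:; next res becomes 90; next at j=0:; next res becomes 91; next at j=1:; next res becomes 92; next at j=2:; next res becomes 93; next at i=4:; next res becomes 744; next at j=0:; next res becomes 745; next at j=1:; next res becomes 746; next at j=2:; next res becomes 747; next at i=5:; next res becomes 7470; next at j=0:; next res becomes 7471; next at j=1:; next res becomes 7472; next at j=2:; next res becomes 7473; next final value 7479
verdict: not equivalent; witness: a=-4, b=-5


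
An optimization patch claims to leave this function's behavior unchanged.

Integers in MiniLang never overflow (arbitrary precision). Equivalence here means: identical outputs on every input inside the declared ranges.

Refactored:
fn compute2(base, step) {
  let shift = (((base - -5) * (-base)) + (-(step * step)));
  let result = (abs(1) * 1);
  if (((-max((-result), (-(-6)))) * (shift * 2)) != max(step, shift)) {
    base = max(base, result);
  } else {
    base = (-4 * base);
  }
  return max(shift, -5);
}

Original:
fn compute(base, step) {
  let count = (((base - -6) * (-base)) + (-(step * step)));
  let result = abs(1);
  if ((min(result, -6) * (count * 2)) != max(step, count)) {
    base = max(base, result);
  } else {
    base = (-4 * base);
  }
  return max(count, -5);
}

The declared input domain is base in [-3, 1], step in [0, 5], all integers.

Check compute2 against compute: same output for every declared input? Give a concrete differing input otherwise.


The rewrite breaks on base=-3, step=0, where the results are 9 and 6.
compute: count := 9 | result := 1 | ((min(result, -6) * (count * 2)) != max(step, count)): true | base := 1 | result 9
compute2: shift := 6 | result := 1 | (((-max((-result), (-(-6)))) * (shift * 2)) != max(step, shift)): true | base := 1 | result 6
verdict: not equivalent; witness: base=-3, step=0


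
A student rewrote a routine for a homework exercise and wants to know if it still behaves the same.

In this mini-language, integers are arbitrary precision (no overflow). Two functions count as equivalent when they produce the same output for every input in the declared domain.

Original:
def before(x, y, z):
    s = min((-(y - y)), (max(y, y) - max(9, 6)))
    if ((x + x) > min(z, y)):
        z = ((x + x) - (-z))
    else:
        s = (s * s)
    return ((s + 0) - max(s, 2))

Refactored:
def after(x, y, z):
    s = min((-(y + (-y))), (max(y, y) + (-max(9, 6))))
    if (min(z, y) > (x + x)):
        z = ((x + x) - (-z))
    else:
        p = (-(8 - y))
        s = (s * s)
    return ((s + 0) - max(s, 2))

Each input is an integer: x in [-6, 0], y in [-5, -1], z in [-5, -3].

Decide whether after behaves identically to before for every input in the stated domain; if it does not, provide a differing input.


The rewrite breaks on x=-6, y=-5, z=-5, where the results are 0 and -16.
before: s becomes -14; next ((x + x) > min(z, y)) evaluates to false; next s becomes 196; next final value 0
after: s becomes -14; next (min(z, y) > (x + x)) evaluates to true; next z becomes -17; next final value -16
verdict: not equivalent; witness: x=-6, y=-5, z=-5


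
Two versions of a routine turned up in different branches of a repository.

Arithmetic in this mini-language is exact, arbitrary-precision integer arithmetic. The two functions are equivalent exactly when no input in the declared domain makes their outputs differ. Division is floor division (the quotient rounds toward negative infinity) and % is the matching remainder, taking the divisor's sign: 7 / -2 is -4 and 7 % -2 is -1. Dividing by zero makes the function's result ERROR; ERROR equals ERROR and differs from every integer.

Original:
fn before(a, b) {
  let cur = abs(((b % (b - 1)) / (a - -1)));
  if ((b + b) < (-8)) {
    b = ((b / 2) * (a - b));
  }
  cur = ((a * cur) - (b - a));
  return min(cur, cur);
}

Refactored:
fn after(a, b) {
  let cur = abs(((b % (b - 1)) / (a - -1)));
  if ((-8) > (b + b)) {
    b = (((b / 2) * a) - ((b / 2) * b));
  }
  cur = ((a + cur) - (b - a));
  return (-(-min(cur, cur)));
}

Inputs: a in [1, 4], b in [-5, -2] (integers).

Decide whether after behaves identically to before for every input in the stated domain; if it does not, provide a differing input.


Not equivalent: a=1, b=-5 separates them (22 vs 23).
before: cur=3, then ((b + b) < (-8)) is true, then b=-18, then cur=22, then returns 22
after: cur=3, then ((-8) > (b + b)) is true, then b=-18, then cur=23, then returns 23
verdict: not equivalent; witness: a=1, b=-5


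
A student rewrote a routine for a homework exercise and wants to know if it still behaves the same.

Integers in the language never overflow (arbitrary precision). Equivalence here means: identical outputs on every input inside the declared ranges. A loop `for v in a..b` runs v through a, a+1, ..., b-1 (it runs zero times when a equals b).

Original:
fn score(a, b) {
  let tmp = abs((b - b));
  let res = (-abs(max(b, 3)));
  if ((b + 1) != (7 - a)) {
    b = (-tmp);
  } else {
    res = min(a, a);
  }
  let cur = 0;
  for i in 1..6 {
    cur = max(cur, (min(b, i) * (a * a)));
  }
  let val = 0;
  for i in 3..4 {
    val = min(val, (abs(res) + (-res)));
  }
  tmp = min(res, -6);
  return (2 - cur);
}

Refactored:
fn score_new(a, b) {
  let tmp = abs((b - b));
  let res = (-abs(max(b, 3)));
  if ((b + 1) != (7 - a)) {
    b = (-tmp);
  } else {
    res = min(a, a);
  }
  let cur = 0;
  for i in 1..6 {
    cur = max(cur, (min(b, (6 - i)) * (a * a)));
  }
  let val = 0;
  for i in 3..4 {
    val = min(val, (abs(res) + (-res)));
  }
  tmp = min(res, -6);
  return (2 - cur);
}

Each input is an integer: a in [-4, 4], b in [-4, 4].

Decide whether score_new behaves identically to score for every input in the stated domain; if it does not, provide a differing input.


Reading the diff, among the changes: constant usage differs, arithmetic usage differs.
One worked example (a=4, b=0) — score: tmp=0, then res=-3, then ((b + 1) != (7 - a)) is true, then b=0, then cur=0, then (i=1), then cur=0, then (i=2), then cur=0, then (i=3), then cur=0, then (i=4), then cur=0, then (i=5), then cur=0, then val=0, then (i=3), then val=0, then tmp=-6, then returns 2; score_new: tmp=0, then res=-3, then ((b + 1) != (7 - a)) is true, then b=0, then cur=0, then (i=1), then cur=0, then (i=2), then cur=0, then (i=3), then cur=0, then (i=4), then cur=0, then (i=5), then cur=0, then val=0, then (i=3), then val=0, then tmp=-6, then returns 2; agreement on 2.
Sweeping the whole domain (81 inputs) finds no disagreement.
verdict: equivalent


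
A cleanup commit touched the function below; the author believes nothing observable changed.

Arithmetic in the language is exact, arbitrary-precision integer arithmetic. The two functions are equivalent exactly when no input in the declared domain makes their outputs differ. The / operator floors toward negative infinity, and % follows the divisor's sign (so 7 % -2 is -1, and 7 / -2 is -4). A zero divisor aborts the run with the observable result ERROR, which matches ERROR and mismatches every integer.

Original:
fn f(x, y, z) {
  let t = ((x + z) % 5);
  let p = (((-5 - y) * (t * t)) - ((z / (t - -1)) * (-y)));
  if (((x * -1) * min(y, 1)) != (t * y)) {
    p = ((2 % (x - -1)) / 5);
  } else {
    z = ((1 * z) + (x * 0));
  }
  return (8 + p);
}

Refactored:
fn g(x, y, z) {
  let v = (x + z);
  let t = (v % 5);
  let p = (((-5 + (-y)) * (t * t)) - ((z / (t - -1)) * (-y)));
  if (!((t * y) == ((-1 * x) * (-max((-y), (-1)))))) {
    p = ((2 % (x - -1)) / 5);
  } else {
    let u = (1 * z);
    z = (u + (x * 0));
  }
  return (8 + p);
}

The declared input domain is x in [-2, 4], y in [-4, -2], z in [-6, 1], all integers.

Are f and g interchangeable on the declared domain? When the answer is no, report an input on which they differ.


Equivalent — the differences include boolean connective usage differs, local variable names differ, arithmetic usage differs, statement counts differ, min/max/abs usage differs, comparison usage differs, yet no declared input distinguishes the two.
Tracing x=-1, y=-3, z=-4: f: t = 0; p = 12; (((x * -1) * min(y, 1)) != (t * y)) -> true; division by zero -> ERROR | g: v = -5; t = 0; p = 12; (!((t * y) == ((-1 * x) * (-max((-y), (-1)))))) -> true; division by zero -> ERROR — matching result ERROR.
Sweeping the whole domain (168 inputs) finds no disagreement.
verdict: equivalent


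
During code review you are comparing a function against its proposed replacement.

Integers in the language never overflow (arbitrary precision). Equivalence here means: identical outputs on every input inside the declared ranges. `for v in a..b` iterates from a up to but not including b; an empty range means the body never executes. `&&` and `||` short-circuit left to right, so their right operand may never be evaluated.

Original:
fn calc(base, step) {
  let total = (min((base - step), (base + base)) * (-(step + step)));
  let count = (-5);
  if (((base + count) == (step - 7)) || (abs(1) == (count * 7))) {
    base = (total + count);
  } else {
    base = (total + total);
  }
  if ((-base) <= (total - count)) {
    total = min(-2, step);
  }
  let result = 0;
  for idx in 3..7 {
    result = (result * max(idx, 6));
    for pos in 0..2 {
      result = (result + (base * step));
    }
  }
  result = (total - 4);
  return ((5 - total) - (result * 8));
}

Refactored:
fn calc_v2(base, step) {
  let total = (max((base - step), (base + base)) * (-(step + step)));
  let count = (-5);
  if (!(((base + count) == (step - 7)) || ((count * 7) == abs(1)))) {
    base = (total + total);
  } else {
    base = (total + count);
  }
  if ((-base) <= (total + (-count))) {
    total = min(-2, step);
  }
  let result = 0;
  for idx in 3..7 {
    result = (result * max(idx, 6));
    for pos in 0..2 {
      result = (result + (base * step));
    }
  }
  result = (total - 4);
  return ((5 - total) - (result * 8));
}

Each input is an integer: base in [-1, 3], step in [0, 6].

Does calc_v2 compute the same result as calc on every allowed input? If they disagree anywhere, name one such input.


There is a counterexample at base=1, step=1: 55 on one side, 73 on the other.
calc: total becomes 0; next count becomes -5; next (((base + count) == (step - 7)) || (abs(1) == (count * 7))) evaluates to false; next base becomes 0; next ((-base) <= (total - count)) evaluates to true; next total becomes -2; next result becomes 0; next at idx=3:; next result becomes 0; next at pos=0:; next result becomes 0; next at pos=1:; next result becomes 0; next at idx=4:; next result becomes 0; next at pos=0:; next result becomes 0; next at pos=1:; next result becomes 0; next at idx=5:; next result becomes 0; next at pos=0:; next result becomes 0; next at pos=1:; next result becomes 0; next at idx=6:; next result becomes 0; next at pos=0:; next result becomes 0; next at pos=1:; next result becomes 0; next result becomes -6; next final value 55
calc_v2: total becomes -4; next count becomes -5; next (!(((base + count) == (step - 7)) || ((count * 7) == abs(1)))) evaluates to true; next base becomes -8; next ((-base) <= (total + (-count))) evaluates to false; next result becomes 0; next at idx=3:; next result becomes 0; next at pos=0:; next result becomes -8; next at pos=1:; next result becomes -16; next at idx=4:; next result becomes -96; next at pos=0:; next result becomes -104; next at pos=1:; next result becomes -112; next at idx=5:; next result becomes -672; next at pos=0:; next result becomes -680; next at pos=1:; next result becomes -688; next at idx=6:; next result becomes -4128; next at pos=0:; next result becomes -4136; next at pos=1:; next result becomes -4144; next result becomes -8; next final value 73
verdict: not equivalent; witness: base=1, step=1


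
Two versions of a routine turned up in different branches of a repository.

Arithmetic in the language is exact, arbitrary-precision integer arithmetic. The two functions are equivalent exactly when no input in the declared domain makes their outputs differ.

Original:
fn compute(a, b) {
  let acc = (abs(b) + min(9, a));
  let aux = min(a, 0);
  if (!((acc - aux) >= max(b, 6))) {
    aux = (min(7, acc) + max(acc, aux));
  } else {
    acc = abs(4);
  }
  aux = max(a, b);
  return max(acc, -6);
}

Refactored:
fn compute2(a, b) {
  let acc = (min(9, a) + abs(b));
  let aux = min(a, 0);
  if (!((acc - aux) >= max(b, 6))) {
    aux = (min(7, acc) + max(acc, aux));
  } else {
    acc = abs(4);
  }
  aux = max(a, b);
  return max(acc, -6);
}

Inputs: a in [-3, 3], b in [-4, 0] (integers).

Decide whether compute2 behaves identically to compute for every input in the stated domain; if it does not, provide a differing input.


Reading the diff, among the changes: same computation, different form.
As a probe, take a=-1, b=-1: compute runs acc := 0 | aux := -1 | (!((acc - aux) >= max(b, 6))): true | aux := 0 | aux := -1 | result 0; compute2 runs acc := 0 | aux := -1 | (!((acc - aux) >= max(b, 6))): true | aux := 0 | aux := -1 | result 0; both end at 0.
Checked all 35 inputs in the declared domain: the outputs agree on every one.
verdict: equivalent


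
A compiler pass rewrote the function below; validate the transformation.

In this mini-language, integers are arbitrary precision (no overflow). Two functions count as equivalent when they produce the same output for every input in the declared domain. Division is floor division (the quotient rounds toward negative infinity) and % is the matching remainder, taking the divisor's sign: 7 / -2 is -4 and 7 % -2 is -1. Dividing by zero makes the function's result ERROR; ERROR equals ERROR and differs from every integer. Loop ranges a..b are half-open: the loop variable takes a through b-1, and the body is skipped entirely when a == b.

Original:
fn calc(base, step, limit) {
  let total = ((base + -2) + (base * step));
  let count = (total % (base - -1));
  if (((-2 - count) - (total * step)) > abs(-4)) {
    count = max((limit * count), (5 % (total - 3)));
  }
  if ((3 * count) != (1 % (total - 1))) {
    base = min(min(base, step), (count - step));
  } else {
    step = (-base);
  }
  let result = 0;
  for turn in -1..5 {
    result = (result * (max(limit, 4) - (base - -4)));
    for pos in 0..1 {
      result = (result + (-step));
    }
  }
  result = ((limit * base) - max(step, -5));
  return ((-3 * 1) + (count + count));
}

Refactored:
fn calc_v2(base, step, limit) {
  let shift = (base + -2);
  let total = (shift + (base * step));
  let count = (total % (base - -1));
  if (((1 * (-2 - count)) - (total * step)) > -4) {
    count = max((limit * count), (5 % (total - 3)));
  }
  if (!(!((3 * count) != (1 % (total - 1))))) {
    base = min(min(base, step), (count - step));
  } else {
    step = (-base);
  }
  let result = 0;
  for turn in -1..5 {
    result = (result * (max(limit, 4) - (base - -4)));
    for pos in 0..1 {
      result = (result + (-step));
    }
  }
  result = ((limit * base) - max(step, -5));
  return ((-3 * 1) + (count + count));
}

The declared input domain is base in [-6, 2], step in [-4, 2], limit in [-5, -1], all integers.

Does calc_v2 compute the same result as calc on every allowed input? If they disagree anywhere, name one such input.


The rewrite breaks on base=-6, step=-1, limit=-5, where the results are -7 and 17.
calc: total = -2; count = -2; (((-2 - count) - (total * step)) > abs(-4)) -> false; ((3 * count) != (1 % (total - 1))) -> true; base = -6; result = 0; [turn=-1]; result = 0; [pos=0]; result = 1; [turn=0]; result = 6; [pos=0]; result = 7; [turn=1]; result = 42; [pos=0]; result = 43; [turn=2]; result = 258; [pos=0]; result = 259; [turn=3]; result = 1554; [pos=0]; result = 1555; [turn=4]; result = 9330; [pos=0]; result = 9331; result = 31; return -7
calc_v2: shift = -8; total = -2; count = -2; (((1 * (-2 - count)) - (total * step)) > -4) -> true; count = 10; (!(!((3 * count) != (1 % (total - 1))))) -> true; base = -6; result = 0; [turn=-1]; result = 0; [pos=0]; result = 1; [turn=0]; result = 6; [pos=0]; result = 7; [turn=1]; result = 42; [pos=0]; result = 43; [turn=2]; result = 258; [pos=0]; result = 259; [turn=3]; result = 1554; [pos=0]; result = 1555; [turn=4]; result = 9330; [pos=0]; result = 9331; result = 31; return 17
verdict: not equivalent; witness: base=-6, step=-1, limit=-5


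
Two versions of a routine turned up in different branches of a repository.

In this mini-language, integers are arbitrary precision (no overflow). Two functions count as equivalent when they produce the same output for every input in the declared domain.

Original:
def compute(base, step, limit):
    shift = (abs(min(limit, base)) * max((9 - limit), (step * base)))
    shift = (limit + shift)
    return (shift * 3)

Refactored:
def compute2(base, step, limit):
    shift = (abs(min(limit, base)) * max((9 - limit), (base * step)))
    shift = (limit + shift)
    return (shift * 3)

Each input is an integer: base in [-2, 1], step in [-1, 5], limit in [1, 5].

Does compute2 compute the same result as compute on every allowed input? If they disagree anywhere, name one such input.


Side by side, the visible changes include: same computation, different form.
Spot check at base=-1, step=-1, limit=5 — compute: shift := 4 | shift := 9 | result 27. compute2: shift := 4 | shift := 9 | result 27. Both give 27.
Sweeping the whole domain (140 inputs) finds no disagreement.
verdict: equivalent


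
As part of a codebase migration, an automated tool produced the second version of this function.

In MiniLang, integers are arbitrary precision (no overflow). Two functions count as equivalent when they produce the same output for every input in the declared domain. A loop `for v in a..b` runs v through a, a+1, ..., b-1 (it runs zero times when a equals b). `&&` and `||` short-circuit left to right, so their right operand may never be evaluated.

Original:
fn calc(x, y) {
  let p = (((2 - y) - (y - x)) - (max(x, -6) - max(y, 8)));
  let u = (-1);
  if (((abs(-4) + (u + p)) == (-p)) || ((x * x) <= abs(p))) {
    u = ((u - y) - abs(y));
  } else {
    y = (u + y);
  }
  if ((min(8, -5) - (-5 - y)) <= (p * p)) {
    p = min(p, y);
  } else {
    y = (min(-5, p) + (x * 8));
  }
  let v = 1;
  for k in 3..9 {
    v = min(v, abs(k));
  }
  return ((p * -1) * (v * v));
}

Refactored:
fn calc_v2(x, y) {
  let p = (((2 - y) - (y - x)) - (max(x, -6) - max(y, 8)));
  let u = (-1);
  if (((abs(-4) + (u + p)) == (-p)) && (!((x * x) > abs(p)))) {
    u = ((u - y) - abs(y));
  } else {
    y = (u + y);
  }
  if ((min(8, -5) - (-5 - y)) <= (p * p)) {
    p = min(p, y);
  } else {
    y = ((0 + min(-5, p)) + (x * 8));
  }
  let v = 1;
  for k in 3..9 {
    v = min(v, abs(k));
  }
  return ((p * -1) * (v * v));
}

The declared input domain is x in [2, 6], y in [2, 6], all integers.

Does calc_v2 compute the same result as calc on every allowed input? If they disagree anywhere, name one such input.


There is a counterexample at x=2, y=2: -2 on one side, -1 on the other.
calc: p=6, then u=-1, then (((abs(-4) + (u + p)) == (-p)) || ((x * x) <= abs(p))) is true, then u=-5, then ((min(8, -5) - (-5 - y)) <= (p * p)) is true, then p=2, then v=1, then (k=3), then v=1, then (k=4), then v=1, then (k=5), then v=1, then (k=6), then v=1, then (k=7), then v=1, then (k=8), then v=1, then returns -2
calc_v2: p=6, then u=-1, then (((abs(-4) + (u + p)) == (-p)) && (!((x * x) > abs(p)))) is false, then y=1, then ((min(8, -5) - (-5 - y)) <= (p * p)) is true, then p=1, then v=1, then (k=3), then v=1, then (k=4), then v=1, then (k=5), then v=1, then (k=6), then v=1, then (k=7), then v=1, then (k=8), then v=1, then returns -1
verdict: not equivalent; witness: x=2, y=2


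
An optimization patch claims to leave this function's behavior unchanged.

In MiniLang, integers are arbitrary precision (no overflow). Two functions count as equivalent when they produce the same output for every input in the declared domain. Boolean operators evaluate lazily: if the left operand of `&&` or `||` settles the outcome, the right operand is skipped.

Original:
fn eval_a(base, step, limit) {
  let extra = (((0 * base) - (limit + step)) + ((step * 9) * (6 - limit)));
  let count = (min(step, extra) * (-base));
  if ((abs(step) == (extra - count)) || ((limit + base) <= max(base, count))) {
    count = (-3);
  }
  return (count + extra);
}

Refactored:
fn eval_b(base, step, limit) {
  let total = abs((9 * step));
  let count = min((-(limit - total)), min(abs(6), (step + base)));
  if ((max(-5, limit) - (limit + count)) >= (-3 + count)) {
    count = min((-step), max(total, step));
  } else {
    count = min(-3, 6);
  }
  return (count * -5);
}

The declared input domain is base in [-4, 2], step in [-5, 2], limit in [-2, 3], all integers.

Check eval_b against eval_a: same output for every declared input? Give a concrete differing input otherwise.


These are not equivalent — on base=-4, step=-5, limit=-2 the outputs split (-356 vs -25).
eval_a: extra becomes -353; next count becomes -1412; next ((abs(step) == (extra - count)) || ((limit + base) <= max(base, count))) evaluates to true; next count becomes -3; next final value -356
eval_b: total becomes 45; next count becomes -9; next ((max(-5, limit) - (limit + count)) >= (-3 + count)) evaluates to true; next count becomes 5; next final value -25
verdict: not equivalent; witness: base=-4, step=-5, limit=-2


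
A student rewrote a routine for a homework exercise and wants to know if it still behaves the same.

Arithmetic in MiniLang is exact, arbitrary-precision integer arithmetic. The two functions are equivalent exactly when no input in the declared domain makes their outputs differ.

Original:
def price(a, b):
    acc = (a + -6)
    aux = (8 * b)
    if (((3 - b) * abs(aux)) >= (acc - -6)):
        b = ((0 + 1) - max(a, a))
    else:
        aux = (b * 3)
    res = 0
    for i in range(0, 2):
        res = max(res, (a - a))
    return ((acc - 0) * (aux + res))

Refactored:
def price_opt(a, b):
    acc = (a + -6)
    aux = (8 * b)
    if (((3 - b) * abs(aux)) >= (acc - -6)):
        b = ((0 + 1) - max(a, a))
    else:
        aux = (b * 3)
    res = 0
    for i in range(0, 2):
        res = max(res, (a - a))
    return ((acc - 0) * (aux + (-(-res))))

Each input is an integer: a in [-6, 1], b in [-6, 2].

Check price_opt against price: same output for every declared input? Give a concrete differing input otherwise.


Although same computation, different form, 72/72 inputs agree.
verdict: equivalent
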